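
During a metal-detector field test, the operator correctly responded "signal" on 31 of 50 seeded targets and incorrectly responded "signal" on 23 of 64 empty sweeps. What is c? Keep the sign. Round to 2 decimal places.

H = 31/50 = 0.6200
FA = 23/64 = 0.3594
z(H) = z(0.6200) = 0.305
z(FA) = z(0.3594) = -0.360
c = −½·[z(H) + z(FA)] = −0.5 × (0.305 + (-0.360)) = 0.0275
c > 0: the operator has a conservative response bias.

c = 0.03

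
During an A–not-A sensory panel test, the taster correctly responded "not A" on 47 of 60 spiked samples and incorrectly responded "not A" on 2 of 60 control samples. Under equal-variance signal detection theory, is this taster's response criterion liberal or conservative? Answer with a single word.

z(H) = 0.784, z(FA) = -1.834
c = −½·(z(H) + z(FA)) = 0.525
c > 0 → conservative criterion (biased toward responding “no”).

conservative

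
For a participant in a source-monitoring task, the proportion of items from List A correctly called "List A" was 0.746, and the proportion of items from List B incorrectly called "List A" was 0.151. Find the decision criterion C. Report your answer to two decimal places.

C = 0.19

Φ⁻¹(H) = Φ⁻¹(0.746) = 0.662
Φ⁻¹(FA) = Φ⁻¹(0.151) = -1.032
c = −½·[z(H) + z(FA)] = −0.5 × (0.662 + (-1.032)) = 0.185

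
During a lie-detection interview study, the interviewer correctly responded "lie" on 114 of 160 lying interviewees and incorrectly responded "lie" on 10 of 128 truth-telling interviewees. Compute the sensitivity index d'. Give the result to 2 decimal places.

d' = 1.98

H = 114/160 = 0.7125
FA = 10/128 = 0.0781
z(H) = 0.561
z(FA) = -1.418
d' = z(H) − z(FA) = 0.561 − (-1.418) = 1.979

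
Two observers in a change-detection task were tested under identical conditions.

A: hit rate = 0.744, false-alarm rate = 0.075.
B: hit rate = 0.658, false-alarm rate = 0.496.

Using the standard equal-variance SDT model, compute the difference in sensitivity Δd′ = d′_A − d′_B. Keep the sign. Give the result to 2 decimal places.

Δd′ = 1.68

A: z(0.744) = 0.656, z(0.075) = -1.440, d' = 2.096
B: z(0.658) = 0.407, z(0.496) = -0.010, d' = 0.417
Δd' = d'_A − d'_B = 2.096 − 0.417 = 1.679
A has the higher sensitivity.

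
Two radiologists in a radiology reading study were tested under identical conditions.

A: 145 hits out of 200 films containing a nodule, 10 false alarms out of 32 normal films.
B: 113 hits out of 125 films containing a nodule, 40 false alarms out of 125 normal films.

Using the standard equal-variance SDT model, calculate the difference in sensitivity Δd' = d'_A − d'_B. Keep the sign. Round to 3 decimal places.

A: z(0.7250) = 0.5978, z(0.3125) = -0.4888, d' = 1.0866
B: z(0.9040) = 1.3047, z(0.3200) = -0.4677, d' = 1.7724
Δd' = d'_A − d'_B = 1.0866 − 1.7724 = -0.6858
B has the higher sensitivity.

Δd' = -0.686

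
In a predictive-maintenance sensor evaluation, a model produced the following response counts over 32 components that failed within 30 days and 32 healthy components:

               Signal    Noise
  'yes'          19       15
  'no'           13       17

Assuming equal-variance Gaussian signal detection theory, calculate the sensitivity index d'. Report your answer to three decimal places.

H = 19/32 = 0.5938
FA = 15/32 = 0.4688
Φ⁻¹(H) = 0.2373
Φ⁻¹(FA) = -0.0783
d' = z(H) − z(FA) = 0.2373 − (-0.0783) = 0.3156

d' = 0.316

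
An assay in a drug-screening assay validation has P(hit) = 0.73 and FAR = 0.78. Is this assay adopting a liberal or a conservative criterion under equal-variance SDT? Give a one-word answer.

z(H) = 0.613, z(FA) = 0.772
c = −½·(z(H) + z(FA)) = -0.6925
c < 0 → liberal criterion (biased toward responding “yes”).

liberal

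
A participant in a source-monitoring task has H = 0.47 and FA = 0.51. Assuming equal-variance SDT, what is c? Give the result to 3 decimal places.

c = 0.025

z(0.47) = -0.0753, z(0.51) = 0.0251
c = −½·[z(H) + z(FA)] = −0.5 × (-0.0753 + 0.0251) = 0.0251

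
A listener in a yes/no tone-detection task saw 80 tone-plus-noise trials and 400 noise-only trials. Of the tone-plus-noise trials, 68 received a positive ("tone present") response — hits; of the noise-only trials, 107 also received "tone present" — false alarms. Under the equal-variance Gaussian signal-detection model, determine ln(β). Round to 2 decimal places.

ln β = -0.34

H = 68/80 = 0.8500
FA = 107/400 = 0.2675
Φ⁻¹(H) = Φ⁻¹(0.8500) = 1.036
Φ⁻¹(FA) = Φ⁻¹(0.2675) = -0.620
ln β = −½·[z(H)² − z(FA)²] = −0.5 × (1.073 − 0.384) = -0.3445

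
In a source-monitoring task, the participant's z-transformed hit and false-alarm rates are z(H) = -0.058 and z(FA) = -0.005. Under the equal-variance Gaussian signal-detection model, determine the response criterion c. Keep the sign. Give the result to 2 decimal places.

c = 0.03

c = −½·[z(H) + z(FA)] = −½·(-0.058 + (-0.005)) = 0.0315
c > 0: the participant has a conservative response bias.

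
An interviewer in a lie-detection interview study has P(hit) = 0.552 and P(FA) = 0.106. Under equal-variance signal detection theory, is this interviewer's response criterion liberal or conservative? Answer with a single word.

conservative

z(H) = 0.131, z(FA) = -1.248
c = −½·(z(H) + z(FA)) = 0.5585
c > 0 → conservative criterion (biased toward responding “no”).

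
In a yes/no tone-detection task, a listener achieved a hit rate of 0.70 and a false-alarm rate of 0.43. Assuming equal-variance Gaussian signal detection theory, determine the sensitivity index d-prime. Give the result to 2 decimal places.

z(H) = z(0.70) = 0.5244
z(FA) = z(0.43) = -0.1764
d' = z(H) − z(FA) = 0.5244 − (-0.1764) = 0.7008

d-prime = 0.70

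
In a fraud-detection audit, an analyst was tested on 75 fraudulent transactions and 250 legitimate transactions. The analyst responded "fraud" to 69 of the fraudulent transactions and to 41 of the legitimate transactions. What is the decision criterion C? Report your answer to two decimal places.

C = -0.21

H = 69/75 = 0.9200
FA = 41/250 = 0.1640
Φ⁻¹(H) = 1.4051
Φ⁻¹(FA) = -0.9782
c = −½·[z(H) + z(FA)] = −0.5 × (1.4051 + (-0.9782)) = -0.21345
c < 0: the analyst has a liberal response bias.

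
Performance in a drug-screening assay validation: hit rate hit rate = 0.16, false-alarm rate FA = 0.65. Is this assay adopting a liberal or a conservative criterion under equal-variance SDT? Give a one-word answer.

conservative

z(H) = -0.994, z(FA) = 0.385
c = −½·(z(H) + z(FA)) = 0.3045
c > 0 → conservative criterion (biased toward responding “no”).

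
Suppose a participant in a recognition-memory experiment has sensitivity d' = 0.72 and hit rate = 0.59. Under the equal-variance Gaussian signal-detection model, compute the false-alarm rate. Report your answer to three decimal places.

false-alarm rate = 0.311

z(hit rate) = z(0.59) = 0.2275
z(FA) = z(H) − d' = 0.2275 − 0.72 = -0.4925
false-alarm rate = Φ(-0.4925) = 0.3112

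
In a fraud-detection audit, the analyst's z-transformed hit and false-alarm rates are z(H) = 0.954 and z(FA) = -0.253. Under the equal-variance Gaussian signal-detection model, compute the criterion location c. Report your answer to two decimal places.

c = -0.35

c = −½·[z(H) + z(FA)] = −½·(0.954 + (-0.253)) = -0.3505
c < 0: the analyst has a liberal response bias.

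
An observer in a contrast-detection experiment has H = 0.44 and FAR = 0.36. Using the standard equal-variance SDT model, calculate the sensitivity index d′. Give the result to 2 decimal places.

z(H) = z(0.44) = -0.1510
z(FA) = z(0.36) = -0.3585
d' = z(H) − z(FA) = -0.1510 − (-0.3585) = 0.2075

d′ = 0.21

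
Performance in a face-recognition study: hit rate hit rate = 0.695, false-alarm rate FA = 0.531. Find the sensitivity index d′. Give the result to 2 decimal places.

d′ = 0.43

Φ⁻¹(H) = Φ⁻¹(0.695) = 0.510
Φ⁻¹(FA) = Φ⁻¹(0.531) = 0.078
d' = z(H) − z(FA) = 0.510 − 0.078 = 0.432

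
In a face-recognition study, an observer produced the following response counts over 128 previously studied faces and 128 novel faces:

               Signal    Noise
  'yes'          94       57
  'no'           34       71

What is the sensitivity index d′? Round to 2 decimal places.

d′ = 0.76

H = 94/128 = 0.7344
FA = 57/128 = 0.4453
Φ⁻¹(0.7344) = 0.626, Φ⁻¹(0.4453) = -0.138
d' = z(H) − z(FA) = 0.626 − (-0.138) = 0.764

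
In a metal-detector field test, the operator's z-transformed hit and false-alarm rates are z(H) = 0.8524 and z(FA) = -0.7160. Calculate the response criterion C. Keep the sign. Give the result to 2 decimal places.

c = −½·[z(H) + z(FA)] = −½·(0.8524 + (-0.7160)) = -0.0682

C = -0.07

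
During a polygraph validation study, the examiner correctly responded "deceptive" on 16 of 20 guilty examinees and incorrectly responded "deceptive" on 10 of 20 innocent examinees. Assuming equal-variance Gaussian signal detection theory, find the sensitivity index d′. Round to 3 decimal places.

H = 16/20 = 0.8000
FA = 10/20 = 0.5000
Φ⁻¹(H) = 0.8416
Φ⁻¹(FA) = 0.0000
d' = z(H) − z(FA) = 0.8416 − 0.0000 = 0.8416

d′ = 0.842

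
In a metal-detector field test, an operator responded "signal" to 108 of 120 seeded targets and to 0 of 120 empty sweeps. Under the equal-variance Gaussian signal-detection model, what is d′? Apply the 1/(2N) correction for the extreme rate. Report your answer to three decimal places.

d′ = 3.920

The false-alarm rate is 0/120 = 0, so apply the 1/(2N) correction: FA → 1/(2·120) = 0.00417.
z(H) = z(0.90000) = 1.2816
z(FA) = z(0.00417) = -2.6380
d' = 1.2816 − (-2.6380) = 3.9196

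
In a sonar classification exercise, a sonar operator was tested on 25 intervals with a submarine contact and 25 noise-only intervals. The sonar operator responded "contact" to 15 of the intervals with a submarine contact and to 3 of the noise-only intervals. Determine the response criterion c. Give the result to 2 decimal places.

H = 15/25 = 0.6000
FA = 3/25 = 0.1200
Φ⁻¹(H) = Φ⁻¹(0.6000) = 0.253
Φ⁻¹(FA) = Φ⁻¹(0.1200) = -1.175
c = −½·[z(H) + z(FA)] = −0.5 × (0.253 + (-1.175)) = 0.461

c = 0.46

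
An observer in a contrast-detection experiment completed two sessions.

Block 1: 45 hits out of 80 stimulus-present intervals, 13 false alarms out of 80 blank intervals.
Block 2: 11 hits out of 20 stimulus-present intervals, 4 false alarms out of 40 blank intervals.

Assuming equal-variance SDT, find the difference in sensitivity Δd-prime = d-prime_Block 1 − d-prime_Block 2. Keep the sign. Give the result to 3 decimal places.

Block 1: z(0.5625) = 0.1573, z(0.1625) = -0.9842, d' = 1.1415
Block 2: z(0.5500) = 0.1257, z(0.1000) = -1.2816, d' = 1.4073
Δd' = d'_Block 1 − d'_Block 2 = 1.1415 − 1.4073 = -0.2658
Block 2 has the higher sensitivity.

Δd-prime = -0.266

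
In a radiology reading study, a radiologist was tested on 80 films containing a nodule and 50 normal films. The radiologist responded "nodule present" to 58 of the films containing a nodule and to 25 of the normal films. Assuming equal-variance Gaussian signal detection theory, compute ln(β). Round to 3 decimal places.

ln β = -0.179

H = 58/80 = 0.7250
FA = 25/50 = 0.5000
z(H) = z(0.7250) = 0.5978
z(FA) = z(0.5000) = 0.0000
ln β = −½·[z(H)² − z(FA)²] = −0.5 × (0.3574 − 0.0000) = -0.1787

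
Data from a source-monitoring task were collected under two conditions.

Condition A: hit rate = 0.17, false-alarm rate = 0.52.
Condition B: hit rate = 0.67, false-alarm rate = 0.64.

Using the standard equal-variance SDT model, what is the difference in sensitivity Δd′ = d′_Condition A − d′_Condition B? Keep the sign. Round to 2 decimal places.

Δd′ = -1.09

Condition A: z(0.17) = -0.954, z(0.52) = 0.050, d' = -1.004
Condition B: z(0.67) = 0.440, z(0.64) = 0.358, d' = 0.082
Δd' = d'_Condition A − d'_Condition B = -1.004 − 0.082 = -1.086
Condition B has the higher sensitivity.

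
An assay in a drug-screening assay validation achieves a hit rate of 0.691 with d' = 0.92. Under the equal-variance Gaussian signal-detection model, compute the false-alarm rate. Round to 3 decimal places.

z(hit rate) = z(0.691) = 0.4987
z(FA) = z(H) − d' = 0.4987 − 0.92 = -0.4213
false-alarm rate = Φ(-0.4213) = 0.3368

false-alarm rate = 0.337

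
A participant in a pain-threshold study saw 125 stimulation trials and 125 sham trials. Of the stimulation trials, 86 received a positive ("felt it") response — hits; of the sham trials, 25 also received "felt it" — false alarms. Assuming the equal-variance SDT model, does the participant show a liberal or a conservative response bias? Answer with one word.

conservative

z(H) = 0.490, z(FA) = -0.842
c = −½·(z(H) + z(FA)) = 0.176
c > 0 → conservative criterion (biased toward responding “no”).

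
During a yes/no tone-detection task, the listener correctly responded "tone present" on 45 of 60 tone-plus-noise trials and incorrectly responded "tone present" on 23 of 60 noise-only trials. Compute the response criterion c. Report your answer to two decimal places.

H = 45/60 = 0.7500
FA = 23/60 = 0.3833
z(H) = z(0.7500) = 0.6745
z(FA) = z(0.3833) = -0.2968
c = −½·[z(H) + z(FA)] = −0.5 × (0.6745 + (-0.2968)) = -0.18885
c < 0: the listener has a liberal response bias.

c = -0.19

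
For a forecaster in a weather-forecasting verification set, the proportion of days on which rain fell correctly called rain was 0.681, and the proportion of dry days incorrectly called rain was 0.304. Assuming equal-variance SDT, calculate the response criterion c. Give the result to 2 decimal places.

c = 0.02

Φ⁻¹(0.681) = 0.470, Φ⁻¹(0.304) = -0.513
c = −½·[z(H) + z(FA)] = −0.5 × (0.470 + (-0.513)) = 0.0215
c > 0: the forecaster has a conservative response bias.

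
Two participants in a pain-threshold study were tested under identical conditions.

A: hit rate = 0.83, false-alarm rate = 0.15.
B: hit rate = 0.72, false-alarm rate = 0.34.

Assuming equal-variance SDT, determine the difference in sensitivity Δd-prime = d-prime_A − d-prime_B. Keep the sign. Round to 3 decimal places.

A: z(0.83) = 0.9542, z(0.15) = -1.0364, d' = 1.9906
B: z(0.72) = 0.5828, z(0.34) = -0.4125, d' = 0.9953
Δd' = d'_A − d'_B = 1.9906 − 0.9953 = 0.9953
A has the higher sensitivity.

Δd-prime = 0.995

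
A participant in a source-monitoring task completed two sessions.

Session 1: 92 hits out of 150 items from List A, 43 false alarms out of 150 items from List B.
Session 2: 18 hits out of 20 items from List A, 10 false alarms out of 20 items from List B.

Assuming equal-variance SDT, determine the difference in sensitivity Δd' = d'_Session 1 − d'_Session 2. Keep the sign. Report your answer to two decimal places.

Session 1: z(0.6133) = 0.288, z(0.2867) = -0.563, d' = 0.851
Session 2: z(0.9000) = 1.282, z(0.5000) = 0.000, d' = 1.282
Δd' = d'_Session 1 − d'_Session 2 = 0.851 − 1.282 = -0.431
Session 2 has the higher sensitivity.

Δd' = -0.43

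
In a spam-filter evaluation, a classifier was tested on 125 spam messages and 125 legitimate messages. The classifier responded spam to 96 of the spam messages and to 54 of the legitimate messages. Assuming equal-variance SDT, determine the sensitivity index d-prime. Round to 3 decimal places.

H = 96/125 = 0.7680
FA = 54/125 = 0.4320
z(H) = z(0.7680) = 0.7323
z(FA) = z(0.4320) = -0.1713
d' = z(H) − z(FA) = 0.7323 − (-0.1713) = 0.9036

d-prime = 0.904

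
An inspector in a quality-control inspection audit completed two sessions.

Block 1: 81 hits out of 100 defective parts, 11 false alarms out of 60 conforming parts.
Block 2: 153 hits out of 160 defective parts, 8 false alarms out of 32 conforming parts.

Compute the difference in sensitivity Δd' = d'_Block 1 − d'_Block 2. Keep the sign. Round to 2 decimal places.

Block 1: z(0.8100) = 0.878, z(0.1833) = -0.903, d' = 1.781
Block 2: z(0.9563) = 1.709, z(0.2500) = -0.674, d' = 2.383
Δd' = d'_Block 1 − d'_Block 2 = 1.781 − 2.383 = -0.602
Block 2 has the higher sensitivity.

Δd' = -0.60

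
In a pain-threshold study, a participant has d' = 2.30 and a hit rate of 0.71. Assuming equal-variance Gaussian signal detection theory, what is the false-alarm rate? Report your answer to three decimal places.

z(hit rate) = z(0.71) = 0.5534
z(FA) = z(H) − d' = 0.5534 − 2.30 = -1.7466
false-alarm rate = Φ(-1.7466) = 0.0404

false-alarm rate = 0.040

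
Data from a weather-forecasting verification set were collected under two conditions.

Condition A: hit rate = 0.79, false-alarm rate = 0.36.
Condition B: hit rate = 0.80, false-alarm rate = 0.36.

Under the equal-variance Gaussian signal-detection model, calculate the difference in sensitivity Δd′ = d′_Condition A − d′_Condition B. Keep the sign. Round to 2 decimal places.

Δd′ = -0.04

Condition A: z(0.79) = 0.806, z(0.36) = -0.358, d' = 1.164
Condition B: z(0.80) = 0.842, z(0.36) = -0.358, d' = 1.200
Δd' = d'_Condition A − d'_Condition B = 1.164 − 1.200 = -0.036
Condition B has the higher sensitivity.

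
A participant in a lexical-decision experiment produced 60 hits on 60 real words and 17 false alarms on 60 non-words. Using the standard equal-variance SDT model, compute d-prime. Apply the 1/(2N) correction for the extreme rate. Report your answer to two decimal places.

d-prime = 2.97

The hit rate is 60/60 = 1, so apply the 1/(2N) correction: H → 1 − 1/(2·60) = 0.99167.
z(H) = z(0.99167) = 2.394
z(FA) = z(0.28333) = -0.573
d' = 2.394 − (-0.573) = 2.967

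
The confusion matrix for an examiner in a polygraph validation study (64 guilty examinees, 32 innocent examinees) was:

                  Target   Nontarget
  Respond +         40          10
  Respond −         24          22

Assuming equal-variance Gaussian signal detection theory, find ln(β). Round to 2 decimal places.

ln β = 0.07

H = 40/64 = 0.6250
FA = 10/32 = 0.3125
z(H) = 0.319
z(FA) = -0.489
ln β = −½·[z(H)² − z(FA)²] = −0.5 × (0.102 − 0.239) = 0.0685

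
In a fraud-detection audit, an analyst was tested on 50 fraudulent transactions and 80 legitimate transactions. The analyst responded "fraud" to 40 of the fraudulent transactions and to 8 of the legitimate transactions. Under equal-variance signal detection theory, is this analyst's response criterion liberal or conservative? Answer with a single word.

z(H) = 0.842, z(FA) = -1.282
c = −½·(z(H) + z(FA)) = 0.220
c > 0 → conservative criterion (biased toward responding “no”).

conservative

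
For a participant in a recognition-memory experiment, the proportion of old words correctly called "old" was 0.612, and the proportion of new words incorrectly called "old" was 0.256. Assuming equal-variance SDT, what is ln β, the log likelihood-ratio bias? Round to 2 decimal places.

z(H) = 0.285
z(FA) = -0.656
ln β = −½·[z(H)² − z(FA)²] = −0.5 × (0.081 − 0.430) = 0.1745

ln β = 0.17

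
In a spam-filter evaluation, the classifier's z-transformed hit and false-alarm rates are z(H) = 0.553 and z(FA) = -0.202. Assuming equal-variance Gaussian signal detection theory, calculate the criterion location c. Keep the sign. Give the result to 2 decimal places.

c = −½·[z(H) + z(FA)] = −½·(0.553 + (-0.202)) = -0.1755
c < 0: the classifier has a liberal response bias.

c = -0.18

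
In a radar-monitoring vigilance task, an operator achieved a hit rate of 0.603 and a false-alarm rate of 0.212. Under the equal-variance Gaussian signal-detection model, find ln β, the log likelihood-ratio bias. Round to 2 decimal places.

ln β = 0.29

Φ⁻¹(0.603) = 0.261, Φ⁻¹(0.212) = -0.800
ln β = −½·[z(H)² − z(FA)²] = −0.5 × (0.068 − 0.640) = 0.286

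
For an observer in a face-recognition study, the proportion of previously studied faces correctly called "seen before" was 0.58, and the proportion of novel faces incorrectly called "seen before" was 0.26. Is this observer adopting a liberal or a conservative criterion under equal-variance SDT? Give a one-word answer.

z(H) = 0.202, z(FA) = -0.643
c = −½·(z(H) + z(FA)) = 0.2205
c > 0 → conservative criterion (biased toward responding “no”).

conservative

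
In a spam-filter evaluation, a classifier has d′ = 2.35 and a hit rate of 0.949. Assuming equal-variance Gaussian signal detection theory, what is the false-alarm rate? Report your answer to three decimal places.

false-alarm rate = 0.237

z(hit rate) = z(0.949) = 1.6352
z(FA) = z(H) − d' = 1.6352 − 2.35 = -0.7148
false-alarm rate = Φ(-0.7148) = 0.2374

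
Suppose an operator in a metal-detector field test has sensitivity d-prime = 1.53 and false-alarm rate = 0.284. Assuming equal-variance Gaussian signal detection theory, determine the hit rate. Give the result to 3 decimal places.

z(false-alarm rate) = z(0.284) = -0.5710
z(H) = z(FA) + d' = -0.5710 + 1.53 = 0.9590
hit rate = Φ(0.9590) = 0.8312

hit rate = 0.831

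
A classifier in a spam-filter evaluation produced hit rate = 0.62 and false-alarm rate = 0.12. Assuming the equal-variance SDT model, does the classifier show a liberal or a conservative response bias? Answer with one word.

z(H) = 0.305, z(FA) = -1.175
c = −½·(z(H) + z(FA)) = 0.435
c > 0 → conservative criterion (biased toward responding “no”).

conservative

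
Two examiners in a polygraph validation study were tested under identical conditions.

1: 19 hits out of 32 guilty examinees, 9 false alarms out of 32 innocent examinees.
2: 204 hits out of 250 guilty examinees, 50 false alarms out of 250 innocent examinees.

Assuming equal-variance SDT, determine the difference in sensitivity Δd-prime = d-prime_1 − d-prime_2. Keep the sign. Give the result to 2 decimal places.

Δd-prime = -0.93

1: z(0.5938) = 0.237, z(0.2812) = -0.579, d' = 0.816
2: z(0.8160) = 0.900, z(0.2000) = -0.842, d' = 1.742
Δd' = d'_1 − d'_2 = 0.816 − 1.742 = -0.926
2 has the higher sensitivity.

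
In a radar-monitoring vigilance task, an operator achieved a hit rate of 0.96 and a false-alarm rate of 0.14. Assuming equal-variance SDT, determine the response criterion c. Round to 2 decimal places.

c = -0.34

Φ⁻¹(H) = Φ⁻¹(0.96) = 1.751
Φ⁻¹(FA) = Φ⁻¹(0.14) = -1.080
c = −½·[z(H) + z(FA)] = −0.5 × (1.751 + (-1.080)) = -0.3355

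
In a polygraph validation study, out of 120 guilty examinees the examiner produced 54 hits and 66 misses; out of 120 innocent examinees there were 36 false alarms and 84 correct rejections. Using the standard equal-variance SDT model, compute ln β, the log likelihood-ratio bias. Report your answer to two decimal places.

H = 54/120 = 0.4500
FA = 36/120 = 0.3000
Φ⁻¹(0.4500) = -0.126, Φ⁻¹(0.3000) = -0.524
ln β = −½·[z(H)² − z(FA)²] = −0.5 × (0.016 − 0.275) = 0.1295

ln β = 0.13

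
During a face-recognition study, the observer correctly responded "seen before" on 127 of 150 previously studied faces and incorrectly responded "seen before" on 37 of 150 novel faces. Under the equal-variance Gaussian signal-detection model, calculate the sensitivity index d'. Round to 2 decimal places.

H = 127/150 = 0.8467
FA = 37/150 = 0.2467
z(0.8467) = 1.0224, z(0.2467) = -0.6849
d' = z(H) − z(FA) = 1.0224 − (-0.6849) = 1.7073

d' = 1.71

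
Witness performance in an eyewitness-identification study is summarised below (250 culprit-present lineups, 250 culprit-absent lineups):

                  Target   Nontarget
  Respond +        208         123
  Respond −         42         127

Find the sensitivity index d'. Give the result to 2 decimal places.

d' = 0.98

H = 208/250 = 0.8320
FA = 123/250 = 0.4920
Φ⁻¹(H) = 0.9621
Φ⁻¹(FA) = -0.0201
d' = z(H) − z(FA) = 0.9621 − (-0.0201) = 0.9822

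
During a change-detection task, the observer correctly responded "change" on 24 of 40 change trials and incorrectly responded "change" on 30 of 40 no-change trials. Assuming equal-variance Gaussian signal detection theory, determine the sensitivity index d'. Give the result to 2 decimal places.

H = 24/40 = 0.6000
FA = 30/40 = 0.7500
z(H) = z(0.6000) = 0.253
z(FA) = z(0.7500) = 0.674
d' = z(H) − z(FA) = 0.253 − 0.674 = -0.421

d' = -0.42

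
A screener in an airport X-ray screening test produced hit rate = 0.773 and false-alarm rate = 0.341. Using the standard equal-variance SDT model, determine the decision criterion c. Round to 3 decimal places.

Φ⁻¹(H) = 0.7488
Φ⁻¹(FA) = -0.4097
c = −½·[z(H) + z(FA)] = −0.5 × (0.7488 + (-0.4097)) = -0.16955

c = -0.170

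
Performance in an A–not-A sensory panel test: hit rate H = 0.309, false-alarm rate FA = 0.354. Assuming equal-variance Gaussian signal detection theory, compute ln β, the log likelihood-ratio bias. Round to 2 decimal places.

z(0.309) = -0.499, z(0.354) = -0.375
ln β = −½·[z(H)² − z(FA)²] = −0.5 × (0.249 − 0.141) = -0.054

ln β = -0.05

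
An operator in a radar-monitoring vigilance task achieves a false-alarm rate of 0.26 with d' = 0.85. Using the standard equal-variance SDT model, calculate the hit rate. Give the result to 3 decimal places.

z(false-alarm rate) = z(0.26) = -0.6433
z(H) = z(FA) + d' = -0.6433 + 0.85 = 0.2067
hit rate = Φ(0.2067) = 0.5819

hit rate = 0.582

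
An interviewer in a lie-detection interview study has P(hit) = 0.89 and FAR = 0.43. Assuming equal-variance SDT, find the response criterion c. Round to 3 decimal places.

c = -0.525

Φ⁻¹(H) = 1.2265
Φ⁻¹(FA) = -0.1764
c = −½·[z(H) + z(FA)] = −0.5 × (1.2265 + (-0.1764)) = -0.52505
c < 0: the interviewer has a liberal response bias.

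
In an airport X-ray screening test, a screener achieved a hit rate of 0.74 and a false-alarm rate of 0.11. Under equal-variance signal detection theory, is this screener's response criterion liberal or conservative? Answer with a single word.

z(H) = 0.643, z(FA) = -1.227
c = −½·(z(H) + z(FA)) = 0.292
c > 0 → conservative criterion (biased toward responding “no”).

conservative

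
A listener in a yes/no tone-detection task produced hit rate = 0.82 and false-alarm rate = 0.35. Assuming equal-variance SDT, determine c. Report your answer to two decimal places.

z(H) = 0.915
z(FA) = -0.385
c = −½·[z(H) + z(FA)] = −0.5 × (0.915 + (-0.385)) = -0.265
c < 0: the listener has a liberal response bias.

c = -0.27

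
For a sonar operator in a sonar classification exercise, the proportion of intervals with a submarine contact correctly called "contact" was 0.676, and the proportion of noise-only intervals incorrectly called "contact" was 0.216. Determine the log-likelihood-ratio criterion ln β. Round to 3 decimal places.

Φ⁻¹(H) = Φ⁻¹(0.676) = 0.4565
Φ⁻¹(FA) = Φ⁻¹(0.216) = -0.7858
ln β = −½·[z(H)² − z(FA)²] = −0.5 × (0.2084 − 0.6175) = 0.20455

ln β = 0.205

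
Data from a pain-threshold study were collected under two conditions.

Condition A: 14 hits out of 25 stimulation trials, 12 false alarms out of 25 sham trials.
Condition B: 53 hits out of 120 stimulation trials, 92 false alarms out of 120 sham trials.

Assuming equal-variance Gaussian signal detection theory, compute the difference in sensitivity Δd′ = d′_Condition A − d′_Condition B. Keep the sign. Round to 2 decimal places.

Δd′ = 1.08

Condition A: z(0.5600) = 0.151, z(0.4800) = -0.050, d' = 0.201
Condition B: z(0.4417) = -0.147, z(0.7667) = 0.728, d' = -0.875
Δd' = d'_Condition A − d'_Condition B = 0.201 − (-0.875) = 1.076
Condition A has the higher sensitivity.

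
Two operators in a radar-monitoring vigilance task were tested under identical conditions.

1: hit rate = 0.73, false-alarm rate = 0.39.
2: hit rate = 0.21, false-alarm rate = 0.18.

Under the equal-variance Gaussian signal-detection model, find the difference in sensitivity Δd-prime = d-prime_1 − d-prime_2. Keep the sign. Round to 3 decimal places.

1: z(0.73) = 0.6128, z(0.39) = -0.2793, d' = 0.8921
2: z(0.21) = -0.8064, z(0.18) = -0.9154, d' = 0.1090
Δd' = d'_1 − d'_2 = 0.8921 − 0.1090 = 0.7831
1 has the higher sensitivity.

Δd-prime = 0.783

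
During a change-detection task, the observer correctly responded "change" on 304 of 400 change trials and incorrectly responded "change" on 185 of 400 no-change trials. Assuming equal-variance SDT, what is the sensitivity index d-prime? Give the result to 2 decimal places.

d-prime = 0.80

H = 304/400 = 0.7600
FA = 185/400 = 0.4625
Φ⁻¹(0.7600) = 0.706, Φ⁻¹(0.4625) = -0.094
d' = z(H) − z(FA) = 0.706 − (-0.094) = 0.800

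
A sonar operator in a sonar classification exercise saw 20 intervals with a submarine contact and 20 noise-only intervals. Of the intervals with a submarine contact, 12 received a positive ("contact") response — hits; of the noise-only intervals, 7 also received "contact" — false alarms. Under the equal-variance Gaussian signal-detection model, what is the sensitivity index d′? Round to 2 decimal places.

H = 12/20 = 0.6000
FA = 7/20 = 0.3500
z(H) = 0.2533
z(FA) = -0.3853
d' = z(H) − z(FA) = 0.2533 − (-0.3853) = 0.6386

d′ = 0.64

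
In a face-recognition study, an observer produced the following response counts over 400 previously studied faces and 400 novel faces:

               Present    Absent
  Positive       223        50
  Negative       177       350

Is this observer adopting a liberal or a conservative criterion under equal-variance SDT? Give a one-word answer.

z(H) = 0.145, z(FA) = -1.150
c = −½·(z(H) + z(FA)) = 0.5025
c > 0 → conservative criterion (biased toward responding “no”).

conservative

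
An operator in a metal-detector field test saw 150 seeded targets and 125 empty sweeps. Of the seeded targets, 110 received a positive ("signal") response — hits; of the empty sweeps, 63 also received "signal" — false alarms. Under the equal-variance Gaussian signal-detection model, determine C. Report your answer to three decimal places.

H = 110/150 = 0.7333
FA = 63/125 = 0.5040
Φ⁻¹(H) = 0.6228
Φ⁻¹(FA) = 0.0100
c = −½·[z(H) + z(FA)] = −0.5 × (0.6228 + 0.0100) = -0.3164
c < 0: the operator has a liberal response bias.

C = -0.316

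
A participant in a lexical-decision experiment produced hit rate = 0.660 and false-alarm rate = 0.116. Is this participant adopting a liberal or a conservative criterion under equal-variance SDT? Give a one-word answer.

conservative

z(H) = 0.412, z(FA) = -1.195
c = −½·(z(H) + z(FA)) = 0.3915
c > 0 → conservative criterion (biased toward responding “no”).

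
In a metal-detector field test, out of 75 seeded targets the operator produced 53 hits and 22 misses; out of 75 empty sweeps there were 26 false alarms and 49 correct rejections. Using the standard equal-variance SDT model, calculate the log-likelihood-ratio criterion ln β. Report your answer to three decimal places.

H = 53/75 = 0.7067
FA = 26/75 = 0.3467
z(0.7067) = 0.5438, z(0.3467) = -0.3942
ln β = −½·[z(H)² − z(FA)²] = −0.5 × (0.2957 − 0.1554) = -0.07015

ln β = -0.070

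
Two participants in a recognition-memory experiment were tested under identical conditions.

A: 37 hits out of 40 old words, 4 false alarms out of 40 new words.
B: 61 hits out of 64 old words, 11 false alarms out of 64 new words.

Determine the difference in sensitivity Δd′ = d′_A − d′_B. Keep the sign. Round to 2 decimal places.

Δd′ = 0.10

A: z(0.9250) = 1.440, z(0.1000) = -1.282, d' = 2.722
B: z(0.9531) = 1.676, z(0.1719) = -0.947, d' = 2.623
Δd' = d'_A − d'_B = 2.722 − 2.623 = 0.099
A has the higher sensitivity.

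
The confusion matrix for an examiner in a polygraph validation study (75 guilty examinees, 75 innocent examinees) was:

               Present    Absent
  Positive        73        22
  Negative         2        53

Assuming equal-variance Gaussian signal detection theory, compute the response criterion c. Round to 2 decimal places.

H = 73/75 = 0.9733
FA = 22/75 = 0.2933
z(0.9733) = 1.932, z(0.2933) = -0.544
c = −½·[z(H) + z(FA)] = −0.5 × (1.932 + (-0.544)) = -0.694
c < 0: the examiner has a liberal response bias.

c = -0.69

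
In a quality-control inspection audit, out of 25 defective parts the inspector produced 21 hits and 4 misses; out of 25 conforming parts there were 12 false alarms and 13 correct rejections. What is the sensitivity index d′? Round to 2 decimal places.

H = 21/25 = 0.8400
FA = 12/25 = 0.4800
z(H) = 0.994
z(FA) = -0.050
d' = z(H) − z(FA) = 0.994 − (-0.050) = 1.044

d′ = 1.04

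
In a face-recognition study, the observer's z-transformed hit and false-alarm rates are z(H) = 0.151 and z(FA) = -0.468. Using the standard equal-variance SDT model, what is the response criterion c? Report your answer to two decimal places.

c = 0.16

c = −½·[z(H) + z(FA)] = −½·(0.151 + (-0.468)) = 0.1585
c > 0: the observer has a conservative response bias.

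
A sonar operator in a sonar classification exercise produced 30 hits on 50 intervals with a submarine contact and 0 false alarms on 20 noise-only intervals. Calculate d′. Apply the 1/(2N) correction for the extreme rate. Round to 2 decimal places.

d′ = 2.21

The false-alarm rate is 0/20 = 0, so apply the 1/(2N) correction: FA → 1/(2·20) = 0.02500.
z(H) = z(0.60000) = 0.253
z(FA) = z(0.02500) = -1.960
d' = 0.253 − (-1.960) = 2.213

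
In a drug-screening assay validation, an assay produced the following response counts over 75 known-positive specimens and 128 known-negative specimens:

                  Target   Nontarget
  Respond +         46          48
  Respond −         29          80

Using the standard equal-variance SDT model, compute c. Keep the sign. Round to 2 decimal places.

c = 0.02

H = 46/75 = 0.6133
FA = 48/128 = 0.3750
z(H) = z(0.6133) = 0.2879
z(FA) = z(0.3750) = -0.3186
c = −½·[z(H) + z(FA)] = −0.5 × (0.2879 + (-0.3186)) = 0.01535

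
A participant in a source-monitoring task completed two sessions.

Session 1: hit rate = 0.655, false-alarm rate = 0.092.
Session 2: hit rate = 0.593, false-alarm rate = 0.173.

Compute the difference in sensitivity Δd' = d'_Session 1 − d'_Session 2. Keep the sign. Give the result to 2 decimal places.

Δd' = 0.55

Session 1: z(0.655) = 0.399, z(0.092) = -1.329, d' = 1.728
Session 2: z(0.593) = 0.235, z(0.173) = -0.942, d' = 1.177
Δd' = d'_Session 1 − d'_Session 2 = 1.728 − 1.177 = 0.551
Session 1 has the higher sensitivity.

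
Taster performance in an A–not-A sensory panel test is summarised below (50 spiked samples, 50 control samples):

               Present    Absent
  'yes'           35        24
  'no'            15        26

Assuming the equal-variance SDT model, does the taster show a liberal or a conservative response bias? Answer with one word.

liberal

z(H) = 0.524, z(FA) = -0.050
c = −½·(z(H) + z(FA)) = -0.237
c < 0 → liberal criterion (biased toward responding “yes”).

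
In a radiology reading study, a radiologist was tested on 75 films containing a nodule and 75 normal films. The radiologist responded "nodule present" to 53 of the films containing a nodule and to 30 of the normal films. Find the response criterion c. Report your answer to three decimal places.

c = -0.145

H = 53/75 = 0.7067
FA = 30/75 = 0.4000
z(H) = z(0.7067) = 0.5438
z(FA) = z(0.4000) = -0.2533
c = −½·[z(H) + z(FA)] = −0.5 × (0.5438 + (-0.2533)) = -0.14525
c < 0: the radiologist has a liberal response bias.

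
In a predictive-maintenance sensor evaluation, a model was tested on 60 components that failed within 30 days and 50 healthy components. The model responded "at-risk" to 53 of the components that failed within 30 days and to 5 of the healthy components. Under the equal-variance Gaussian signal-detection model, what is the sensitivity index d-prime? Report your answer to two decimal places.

H = 53/60 = 0.8833
FA = 5/50 = 0.1000
z(H) = 1.1916
z(FA) = -1.2816
d' = z(H) − z(FA) = 1.1916 − (-1.2816) = 2.4732

d-prime = 2.47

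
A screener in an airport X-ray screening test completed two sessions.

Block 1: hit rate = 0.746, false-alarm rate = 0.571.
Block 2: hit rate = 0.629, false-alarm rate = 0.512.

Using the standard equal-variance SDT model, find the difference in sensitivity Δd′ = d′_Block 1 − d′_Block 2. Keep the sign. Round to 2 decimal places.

Block 1: z(0.746) = 0.662, z(0.571) = 0.179, d' = 0.483
Block 2: z(0.629) = 0.329, z(0.512) = 0.030, d' = 0.299
Δd' = d'_Block 1 − d'_Block 2 = 0.483 − 0.299 = 0.184
Block 1 has the higher sensitivity.

Δd′ = 0.18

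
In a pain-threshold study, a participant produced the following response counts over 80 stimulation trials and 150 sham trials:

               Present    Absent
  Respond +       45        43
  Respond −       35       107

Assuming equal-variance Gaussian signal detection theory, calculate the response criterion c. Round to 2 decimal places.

H = 45/80 = 0.5625
FA = 43/150 = 0.2867
z(0.5625) = 0.157, z(0.2867) = -0.563
c = −½·[z(H) + z(FA)] = −0.5 × (0.157 + (-0.563)) = 0.203

c = 0.20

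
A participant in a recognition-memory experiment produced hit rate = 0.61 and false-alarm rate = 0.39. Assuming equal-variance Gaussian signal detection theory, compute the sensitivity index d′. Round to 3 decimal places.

Φ⁻¹(H) = Φ⁻¹(0.61) = 0.2793
Φ⁻¹(FA) = Φ⁻¹(0.39) = -0.2793
d' = z(H) − z(FA) = 0.2793 − (-0.2793) = 0.5586

d′ = 0.559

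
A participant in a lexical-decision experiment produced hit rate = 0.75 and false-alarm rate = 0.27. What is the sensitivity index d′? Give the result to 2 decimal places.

z(0.75) = 0.6745, z(0.27) = -0.6128
d' = z(H) − z(FA) = 0.6745 − (-0.6128) = 1.2873

d′ = 1.29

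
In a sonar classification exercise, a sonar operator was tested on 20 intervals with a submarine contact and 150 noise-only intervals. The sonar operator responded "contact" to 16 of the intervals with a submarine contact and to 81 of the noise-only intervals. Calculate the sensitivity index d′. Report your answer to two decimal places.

H = 16/20 = 0.8000
FA = 81/150 = 0.5400
Φ⁻¹(H) = Φ⁻¹(0.8000) = 0.8416
Φ⁻¹(FA) = Φ⁻¹(0.5400) = 0.1004
d' = z(H) − z(FA) = 0.8416 − 0.1004 = 0.7412

d′ = 0.74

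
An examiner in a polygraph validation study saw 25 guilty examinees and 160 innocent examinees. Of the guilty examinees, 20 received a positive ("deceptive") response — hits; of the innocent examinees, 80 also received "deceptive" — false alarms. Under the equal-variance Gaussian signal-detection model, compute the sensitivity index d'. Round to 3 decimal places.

d' = 0.842

H = 20/25 = 0.8000
FA = 80/160 = 0.5000
z(H) = z(0.8000) = 0.8416
z(FA) = z(0.5000) = 0.0000
d' = z(H) − z(FA) = 0.8416 − 0.0000 = 0.8416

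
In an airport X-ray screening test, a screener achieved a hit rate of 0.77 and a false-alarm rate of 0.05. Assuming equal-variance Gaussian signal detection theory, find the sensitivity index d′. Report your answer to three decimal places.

d′ = 2.384

Φ⁻¹(H) = Φ⁻¹(0.77) = 0.7388
Φ⁻¹(FA) = Φ⁻¹(0.05) = -1.6449
d' = z(H) − z(FA) = 0.7388 − (-1.6449) = 2.3837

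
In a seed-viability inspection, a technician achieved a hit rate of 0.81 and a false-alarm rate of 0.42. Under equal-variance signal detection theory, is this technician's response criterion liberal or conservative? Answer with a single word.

z(H) = 0.878, z(FA) = -0.202
c = −½·(z(H) + z(FA)) = -0.338
c < 0 → liberal criterion (biased toward responding “yes”).

liberal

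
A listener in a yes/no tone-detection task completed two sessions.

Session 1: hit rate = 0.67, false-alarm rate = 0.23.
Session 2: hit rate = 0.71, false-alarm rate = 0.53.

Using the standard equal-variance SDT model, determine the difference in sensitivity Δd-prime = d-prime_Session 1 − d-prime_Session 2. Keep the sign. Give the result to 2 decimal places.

Session 1: z(0.67) = 0.440, z(0.23) = -0.739, d' = 1.179
Session 2: z(0.71) = 0.553, z(0.53) = 0.075, d' = 0.478
Δd' = d'_Session 1 − d'_Session 2 = 1.179 − 0.478 = 0.701
Session 1 has the higher sensitivity.

Δd-prime = 0.70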